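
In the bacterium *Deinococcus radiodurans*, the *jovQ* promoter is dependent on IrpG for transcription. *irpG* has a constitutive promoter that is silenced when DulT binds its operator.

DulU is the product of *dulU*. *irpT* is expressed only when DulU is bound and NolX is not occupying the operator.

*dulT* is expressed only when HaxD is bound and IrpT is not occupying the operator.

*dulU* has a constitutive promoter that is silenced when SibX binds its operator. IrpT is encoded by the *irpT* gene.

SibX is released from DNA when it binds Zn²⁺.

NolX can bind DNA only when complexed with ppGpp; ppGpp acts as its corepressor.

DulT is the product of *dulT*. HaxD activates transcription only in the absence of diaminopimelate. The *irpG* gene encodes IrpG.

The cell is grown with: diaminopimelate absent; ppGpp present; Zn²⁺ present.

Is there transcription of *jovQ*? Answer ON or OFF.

OFF

Zn²⁺ is present, so SibX is inactive.
With no repressor bound, *dulU* is transcribed.
So DulU is produced and active.
ppGpp is present, so NolX is active.
With repressor NolX bound, *irpT* is not transcribed.
So IrpT is not produced.
Diaminopimelate is absent, so HaxD is active.
No repressor is bound and HaxD is active, so *dulT* is transcribed.
So DulT is produced and active.
With repressor DulT bound, *irpG* is not transcribed.
So IrpG is not produced.
Required activator IrpG is absent, so *jovQ* is not transcribed.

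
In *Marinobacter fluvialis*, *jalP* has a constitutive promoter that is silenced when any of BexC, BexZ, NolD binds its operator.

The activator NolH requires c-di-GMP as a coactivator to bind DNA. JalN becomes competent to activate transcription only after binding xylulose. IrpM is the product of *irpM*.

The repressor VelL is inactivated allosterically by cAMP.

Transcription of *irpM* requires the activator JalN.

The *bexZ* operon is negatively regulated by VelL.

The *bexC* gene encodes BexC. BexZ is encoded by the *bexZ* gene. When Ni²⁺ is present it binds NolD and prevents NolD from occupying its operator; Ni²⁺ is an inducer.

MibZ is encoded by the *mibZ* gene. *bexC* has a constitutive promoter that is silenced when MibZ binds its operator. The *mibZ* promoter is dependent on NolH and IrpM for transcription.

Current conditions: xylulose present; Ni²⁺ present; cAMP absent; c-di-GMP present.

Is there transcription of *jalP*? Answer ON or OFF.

c-di-GMP is present, so NolH is active.
Xylulose is present, so JalN is active.
No repressor is bound and JalN is active, so *irpM* is transcribed.
So IrpM is produced and active.
No repressor is bound and NolH and IrpM are active, so *mibZ* is transcribed.
So MibZ is produced and active.
With repressor MibZ bound, *bexC* is not transcribed.
So BexC is not produced.
cAMP is absent, so VelL is active.
With repressor VelL bound, *bexZ* is not transcribed.
So BexZ is not produced.
Ni²⁺ is present, so NolD is inactive.
With no repressor bound, *jalP* is transcribed.

ON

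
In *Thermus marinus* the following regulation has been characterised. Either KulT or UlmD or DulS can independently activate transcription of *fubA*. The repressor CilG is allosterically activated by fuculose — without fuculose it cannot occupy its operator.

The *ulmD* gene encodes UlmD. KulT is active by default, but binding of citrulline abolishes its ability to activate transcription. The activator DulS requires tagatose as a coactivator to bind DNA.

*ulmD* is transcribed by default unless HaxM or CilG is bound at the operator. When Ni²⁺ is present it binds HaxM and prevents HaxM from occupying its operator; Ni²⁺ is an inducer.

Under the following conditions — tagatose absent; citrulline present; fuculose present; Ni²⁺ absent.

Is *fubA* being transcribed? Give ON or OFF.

OFF

Citrulline is present, so KulT is inactive.
Ni²⁺ is absent, so HaxM is active.
Fuculose is present, so CilG is active.
With repressor HaxM bound, *ulmD* is not transcribed.
So UlmD is not produced.
Tagatose is absent, so DulS is inactive.
No activator is available at the *fubA* promoter, so *fubA* is not transcribed.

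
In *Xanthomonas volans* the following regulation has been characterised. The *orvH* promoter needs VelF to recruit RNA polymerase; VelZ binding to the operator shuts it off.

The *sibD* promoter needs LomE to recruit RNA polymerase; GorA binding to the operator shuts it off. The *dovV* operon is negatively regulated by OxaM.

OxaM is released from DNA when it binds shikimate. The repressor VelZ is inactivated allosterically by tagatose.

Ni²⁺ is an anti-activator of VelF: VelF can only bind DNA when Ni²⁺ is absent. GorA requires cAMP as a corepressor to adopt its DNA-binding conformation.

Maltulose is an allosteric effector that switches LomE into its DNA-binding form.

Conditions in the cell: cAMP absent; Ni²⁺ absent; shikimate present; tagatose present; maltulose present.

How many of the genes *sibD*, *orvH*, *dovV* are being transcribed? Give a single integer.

cAMP is absent, so GorA is inactive.
Maltulose is present, so LomE is active.
No repressor is bound and LomE is active, so *sibD* is transcribed.
→ *sibD* is ON.
Ni²⁺ is absent, so VelF is active.
Tagatose is present, so VelZ is inactive.
No repressor is bound and VelF is active, so *orvH* is transcribed.
→ *orvH* is ON.
Shikimate is present, so OxaM is inactive.
With no repressor bound, *dovV* is transcribed.
→ *dovV* is ON.
3 of the 3 genes are transcribed.

3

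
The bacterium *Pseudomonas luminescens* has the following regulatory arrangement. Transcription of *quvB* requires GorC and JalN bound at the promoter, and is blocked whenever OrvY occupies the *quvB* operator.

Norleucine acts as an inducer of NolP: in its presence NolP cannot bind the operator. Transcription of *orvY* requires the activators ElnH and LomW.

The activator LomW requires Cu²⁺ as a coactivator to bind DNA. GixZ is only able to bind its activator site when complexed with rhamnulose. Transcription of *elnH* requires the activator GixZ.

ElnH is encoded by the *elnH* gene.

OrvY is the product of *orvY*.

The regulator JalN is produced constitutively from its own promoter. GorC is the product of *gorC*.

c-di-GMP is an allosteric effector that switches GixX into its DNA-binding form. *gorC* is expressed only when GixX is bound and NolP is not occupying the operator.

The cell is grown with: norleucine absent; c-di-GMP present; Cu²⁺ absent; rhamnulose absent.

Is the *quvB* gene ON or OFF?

c-di-GMP is present, so GixX is active.
Norleucine is absent, so NolP is active.
With repressor NolP bound, *gorC* is not transcribed.
So GorC is not produced.
Rhamnulose is absent, so GixZ is inactive.
Required activator GixZ is absent, so *elnH* is not transcribed.
So ElnH is not produced.
Cu²⁺ is absent, so LomW is inactive.
Required activator ElnH is absent, so *orvY* is not transcribed.
So OrvY is not produced.
JalN is produced constitutively and is active.
Required activator GorC is absent, so *quvB* is not transcribed.

OFF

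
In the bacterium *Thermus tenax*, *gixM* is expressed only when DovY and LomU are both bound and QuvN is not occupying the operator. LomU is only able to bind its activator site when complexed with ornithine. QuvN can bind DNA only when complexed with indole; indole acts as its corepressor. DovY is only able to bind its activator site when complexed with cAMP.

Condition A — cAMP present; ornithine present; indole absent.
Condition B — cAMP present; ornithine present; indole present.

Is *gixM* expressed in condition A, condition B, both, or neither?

Condition A:
cAMP is present, so DovY is active.
Ornithine is present, so LomU is active.
Indole is absent, so QuvN is inactive.
No repressor is bound and DovY and LomU are active, so *gixM* is transcribed.
→ *gixM* is ON in A.
Condition B:
cAMP is present, so DovY is active.
Ornithine is present, so LomU is active.
Indole is present, so QuvN is active.
With repressor QuvN bound, *gixM* is not transcribed.
→ *gixM* is OFF in B.

A only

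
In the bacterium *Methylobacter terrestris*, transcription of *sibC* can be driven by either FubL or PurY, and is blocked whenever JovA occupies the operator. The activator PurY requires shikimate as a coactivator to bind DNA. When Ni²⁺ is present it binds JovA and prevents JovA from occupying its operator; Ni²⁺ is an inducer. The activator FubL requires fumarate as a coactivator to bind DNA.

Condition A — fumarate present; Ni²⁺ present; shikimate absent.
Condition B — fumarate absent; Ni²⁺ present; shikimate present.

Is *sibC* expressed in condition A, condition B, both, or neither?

both

Condition A:
Fumarate is present, so FubL is active.
Ni²⁺ is present, so JovA is inactive.
Shikimate is absent, so PurY is inactive.
Activator FubL is present, so *sibC* is transcribed.
→ *sibC* is ON in A.
Condition B:
Fumarate is absent, so FubL is inactive.
Ni²⁺ is present, so JovA is inactive.
Shikimate is present, so PurY is active.
Activator PurY is present, so *sibC* is transcribed.
→ *sibC* is ON in B.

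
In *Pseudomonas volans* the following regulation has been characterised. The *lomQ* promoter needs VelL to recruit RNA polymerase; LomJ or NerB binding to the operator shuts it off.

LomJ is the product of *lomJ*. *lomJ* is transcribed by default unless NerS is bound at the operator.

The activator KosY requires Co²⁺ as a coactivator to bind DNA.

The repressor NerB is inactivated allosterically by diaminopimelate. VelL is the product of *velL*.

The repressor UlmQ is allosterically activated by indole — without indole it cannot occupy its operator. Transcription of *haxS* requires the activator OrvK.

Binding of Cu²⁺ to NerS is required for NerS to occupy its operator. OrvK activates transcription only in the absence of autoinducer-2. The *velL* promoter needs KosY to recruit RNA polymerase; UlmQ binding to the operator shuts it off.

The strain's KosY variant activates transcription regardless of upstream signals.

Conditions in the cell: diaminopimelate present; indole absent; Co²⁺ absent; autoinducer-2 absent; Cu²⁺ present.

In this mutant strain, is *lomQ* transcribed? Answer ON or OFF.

Cu²⁺ is present, so NerS is active.
With repressor NerS bound, *lomJ* is not transcribed.
So LomJ is not produced.
Diaminopimelate is present, so NerB is inactive.
KosY is constitutively active in this strain.
Indole is absent, so UlmQ is inactive.
No repressor is bound and KosY is active, so *velL* is transcribed.
So VelL is produced and active.
No repressor is bound and VelL is active, so *lomQ* is transcribed.

ON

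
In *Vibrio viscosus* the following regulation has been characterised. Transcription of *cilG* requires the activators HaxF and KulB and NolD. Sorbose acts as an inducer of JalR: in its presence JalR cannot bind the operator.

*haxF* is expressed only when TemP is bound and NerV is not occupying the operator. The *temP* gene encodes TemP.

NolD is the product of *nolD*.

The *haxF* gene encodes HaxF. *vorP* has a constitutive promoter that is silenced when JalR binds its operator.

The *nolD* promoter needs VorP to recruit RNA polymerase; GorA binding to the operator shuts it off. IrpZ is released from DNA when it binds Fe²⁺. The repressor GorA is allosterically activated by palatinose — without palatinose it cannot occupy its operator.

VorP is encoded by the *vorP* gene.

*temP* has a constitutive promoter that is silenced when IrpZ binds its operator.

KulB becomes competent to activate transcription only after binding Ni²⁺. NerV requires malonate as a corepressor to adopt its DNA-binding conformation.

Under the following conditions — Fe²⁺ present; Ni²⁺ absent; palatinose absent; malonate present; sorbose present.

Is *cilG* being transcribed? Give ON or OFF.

OFF

Malonate is present, so NerV is active.
Fe²⁺ is present, so IrpZ is inactive.
With no repressor bound, *temP* is transcribed.
So TemP is produced and active.
With repressor NerV bound, *haxF* is not transcribed.
So HaxF is not produced.
Ni²⁺ is absent, so KulB is inactive.
Palatinose is absent, so GorA is inactive.
Sorbose is present, so JalR is inactive.
With no repressor bound, *vorP* is transcribed.
So VorP is produced and active.
No repressor is bound and VorP is active, so *nolD* is transcribed.
So NolD is produced and active.
Required activator HaxF is absent, so *cilG* is not transcribed.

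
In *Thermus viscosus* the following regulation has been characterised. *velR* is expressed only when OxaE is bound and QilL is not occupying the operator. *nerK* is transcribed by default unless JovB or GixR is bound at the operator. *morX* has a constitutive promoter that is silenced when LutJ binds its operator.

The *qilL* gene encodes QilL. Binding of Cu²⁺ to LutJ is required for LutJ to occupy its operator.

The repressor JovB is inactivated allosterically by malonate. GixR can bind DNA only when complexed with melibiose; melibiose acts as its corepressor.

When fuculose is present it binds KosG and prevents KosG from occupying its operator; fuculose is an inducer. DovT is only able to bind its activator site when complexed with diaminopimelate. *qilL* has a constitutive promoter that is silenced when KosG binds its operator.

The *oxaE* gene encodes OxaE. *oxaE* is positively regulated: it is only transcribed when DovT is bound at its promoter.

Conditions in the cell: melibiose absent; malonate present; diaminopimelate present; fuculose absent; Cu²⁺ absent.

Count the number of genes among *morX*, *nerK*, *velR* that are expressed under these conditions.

3

Cu²⁺ is absent, so LutJ is inactive.
With no repressor bound, *morX* is transcribed.
→ *morX* is ON.
Malonate is present, so JovB is inactive.
Melibiose is absent, so GixR is inactive.
With no repressor bound, *nerK* is transcribed.
→ *nerK* is ON.
Fuculose is absent, so KosG is active.
With repressor KosG bound, *qilL* is not transcribed.
So QilL is not produced.
Diaminopimelate is present, so DovT is active.
No repressor is bound and DovT is active, so *oxaE* is transcribed.
So OxaE is produced and active.
No repressor is bound and OxaE is active, so *velR* is transcribed.
→ *velR* is ON.
3 of the 3 genes are transcribed.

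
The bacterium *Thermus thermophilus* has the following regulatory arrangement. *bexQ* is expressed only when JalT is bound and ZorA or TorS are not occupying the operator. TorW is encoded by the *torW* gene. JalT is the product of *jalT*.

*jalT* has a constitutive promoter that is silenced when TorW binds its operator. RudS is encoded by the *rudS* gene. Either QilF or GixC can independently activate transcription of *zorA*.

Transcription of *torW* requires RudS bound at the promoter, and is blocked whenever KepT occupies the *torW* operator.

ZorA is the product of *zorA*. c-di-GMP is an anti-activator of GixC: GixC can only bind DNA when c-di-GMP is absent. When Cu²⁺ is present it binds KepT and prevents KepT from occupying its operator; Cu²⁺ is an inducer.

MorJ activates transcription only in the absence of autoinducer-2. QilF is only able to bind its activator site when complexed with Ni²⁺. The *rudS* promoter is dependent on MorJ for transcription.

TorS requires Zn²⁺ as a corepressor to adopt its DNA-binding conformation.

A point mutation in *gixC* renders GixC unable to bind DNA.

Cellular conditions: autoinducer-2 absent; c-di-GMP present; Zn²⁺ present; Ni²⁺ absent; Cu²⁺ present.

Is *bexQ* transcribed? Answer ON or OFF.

Ni²⁺ is absent, so QilF is inactive.
GixC is non-functional in this strain, so it has no effect.
No activator is available at the *zorA* promoter, so *zorA* is not transcribed.
So ZorA is not produced.
Autoinducer-2 is absent, so MorJ is active.
No repressor is bound and MorJ is active, so *rudS* is transcribed.
So RudS is produced and active.
Cu²⁺ is present, so KepT is inactive.
No repressor is bound and RudS is active, so *torW* is transcribed.
So TorW is produced and active.
With repressor TorW bound, *jalT* is not transcribed.
So JalT is not produced.
Zn²⁺ is present, so TorS is active.
With repressor TorS bound, *bexQ* is not transcribed.

OFF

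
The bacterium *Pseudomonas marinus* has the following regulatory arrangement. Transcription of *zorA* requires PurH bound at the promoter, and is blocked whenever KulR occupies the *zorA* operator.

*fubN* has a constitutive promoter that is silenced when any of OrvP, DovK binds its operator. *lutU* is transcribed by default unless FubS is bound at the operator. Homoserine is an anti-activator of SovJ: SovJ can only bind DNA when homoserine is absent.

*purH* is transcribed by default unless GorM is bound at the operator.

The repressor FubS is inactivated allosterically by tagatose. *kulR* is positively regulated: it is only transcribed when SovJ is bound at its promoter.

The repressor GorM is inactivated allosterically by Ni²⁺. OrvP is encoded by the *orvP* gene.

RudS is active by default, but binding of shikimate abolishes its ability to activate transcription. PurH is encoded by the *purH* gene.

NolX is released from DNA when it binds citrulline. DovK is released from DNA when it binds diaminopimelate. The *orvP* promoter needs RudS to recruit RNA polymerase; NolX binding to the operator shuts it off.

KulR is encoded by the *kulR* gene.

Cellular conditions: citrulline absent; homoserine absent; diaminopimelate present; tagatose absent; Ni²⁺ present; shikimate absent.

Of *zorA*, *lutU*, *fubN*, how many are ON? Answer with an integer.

1

Ni²⁺ is present, so GorM is inactive.
With no repressor bound, *purH* is transcribed.
So PurH is produced and active.
Homoserine is absent, so SovJ is active.
No repressor is bound and SovJ is active, so *kulR* is transcribed.
So KulR is produced and active.
With repressor KulR bound, *zorA* is not transcribed.
→ *zorA* is OFF.
Tagatose is absent, so FubS is active.
With repressor FubS bound, *lutU* is not transcribed.
→ *lutU* is OFF.
Citrulline is absent, so NolX is active.
Shikimate is absent, so RudS is active.
With repressor NolX bound, *orvP* is not transcribed.
So OrvP is not produced.
Diaminopimelate is present, so DovK is inactive.
With no repressor bound, *fubN* is transcribed.
→ *fubN* is ON.
1 of the 3 genes is transcribed.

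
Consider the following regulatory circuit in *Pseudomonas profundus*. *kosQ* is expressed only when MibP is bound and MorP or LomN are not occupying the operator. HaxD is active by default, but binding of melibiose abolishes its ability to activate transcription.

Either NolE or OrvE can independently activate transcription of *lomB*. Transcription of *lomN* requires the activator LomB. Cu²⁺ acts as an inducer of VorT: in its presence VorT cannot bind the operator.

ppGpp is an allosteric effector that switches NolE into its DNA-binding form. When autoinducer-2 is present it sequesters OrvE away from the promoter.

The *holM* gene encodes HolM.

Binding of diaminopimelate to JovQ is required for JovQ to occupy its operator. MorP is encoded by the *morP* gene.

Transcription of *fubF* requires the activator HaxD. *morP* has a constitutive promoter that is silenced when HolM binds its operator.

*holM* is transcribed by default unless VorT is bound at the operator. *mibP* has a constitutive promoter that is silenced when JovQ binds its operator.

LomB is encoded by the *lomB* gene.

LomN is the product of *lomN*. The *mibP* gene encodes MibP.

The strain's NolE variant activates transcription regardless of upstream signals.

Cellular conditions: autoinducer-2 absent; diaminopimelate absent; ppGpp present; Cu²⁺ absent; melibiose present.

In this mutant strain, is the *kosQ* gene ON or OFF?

OFF

Cu²⁺ is absent, so VorT is active.
With repressor VorT bound, *holM* is not transcribed.
So HolM is not produced.
With no repressor bound, *morP* is transcribed.
So MorP is produced and active.
Diaminopimelate is absent, so JovQ is inactive.
With no repressor bound, *mibP* is transcribed.
So MibP is produced and active.
NolE is constitutively active in this strain.
Autoinducer-2 is absent, so OrvE is active.
Activator NolE is present, so *lomB* is transcribed.
So LomB is produced and active.
No repressor is bound and LomB is active, so *lomN* is transcribed.
So LomN is produced and active.
With repressor MorP bound, *kosQ* is not transcribed.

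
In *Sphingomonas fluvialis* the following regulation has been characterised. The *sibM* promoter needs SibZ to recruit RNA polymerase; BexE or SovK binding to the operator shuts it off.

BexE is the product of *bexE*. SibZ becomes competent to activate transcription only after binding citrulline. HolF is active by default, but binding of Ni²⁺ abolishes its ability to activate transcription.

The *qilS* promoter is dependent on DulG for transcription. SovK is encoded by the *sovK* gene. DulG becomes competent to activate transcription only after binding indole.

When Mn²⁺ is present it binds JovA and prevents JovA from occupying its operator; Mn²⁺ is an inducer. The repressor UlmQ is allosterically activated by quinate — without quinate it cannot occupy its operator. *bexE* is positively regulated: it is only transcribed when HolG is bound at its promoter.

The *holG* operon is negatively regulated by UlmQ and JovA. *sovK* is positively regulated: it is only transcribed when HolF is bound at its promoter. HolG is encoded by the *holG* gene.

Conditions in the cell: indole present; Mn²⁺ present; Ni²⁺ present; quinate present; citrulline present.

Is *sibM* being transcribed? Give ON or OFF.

ON

Quinate is present, so UlmQ is active.
Mn²⁺ is present, so JovA is inactive.
With repressor UlmQ bound, *holG* is not transcribed.
So HolG is not produced.
Required activator HolG is absent, so *bexE* is not transcribed.
So BexE is not produced.
Ni²⁺ is present, so HolF is inactive.
Required activator HolF is absent, so *sovK* is not transcribed.
So SovK is not produced.
Citrulline is present, so SibZ is active.
No repressor is bound and SibZ is active, so *sibM* is transcribed.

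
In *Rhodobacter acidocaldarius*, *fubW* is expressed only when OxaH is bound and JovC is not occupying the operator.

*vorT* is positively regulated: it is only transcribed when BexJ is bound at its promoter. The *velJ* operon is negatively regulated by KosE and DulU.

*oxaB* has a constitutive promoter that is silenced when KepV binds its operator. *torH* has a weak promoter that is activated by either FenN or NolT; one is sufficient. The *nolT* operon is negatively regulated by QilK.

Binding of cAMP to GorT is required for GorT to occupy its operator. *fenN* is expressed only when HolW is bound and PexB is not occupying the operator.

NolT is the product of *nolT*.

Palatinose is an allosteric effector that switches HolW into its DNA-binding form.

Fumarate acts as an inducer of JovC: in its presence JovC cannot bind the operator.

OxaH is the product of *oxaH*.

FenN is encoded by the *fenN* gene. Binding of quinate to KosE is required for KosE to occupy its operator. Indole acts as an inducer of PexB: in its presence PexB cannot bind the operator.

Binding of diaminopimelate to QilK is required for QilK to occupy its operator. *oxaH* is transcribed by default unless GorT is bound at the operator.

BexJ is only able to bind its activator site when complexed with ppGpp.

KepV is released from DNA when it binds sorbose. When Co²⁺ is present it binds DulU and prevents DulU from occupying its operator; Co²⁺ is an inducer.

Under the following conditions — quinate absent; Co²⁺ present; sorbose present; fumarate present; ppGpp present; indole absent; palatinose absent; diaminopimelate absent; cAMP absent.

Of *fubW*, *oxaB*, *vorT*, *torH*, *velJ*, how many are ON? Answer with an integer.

5

cAMP is absent, so GorT is inactive.
With no repressor bound, *oxaH* is transcribed.
So OxaH is produced and active.
Fumarate is present, so JovC is inactive.
No repressor is bound and OxaH is active, so *fubW* is transcribed.
→ *fubW* is ON.
Sorbose is present, so KepV is inactive.
With no repressor bound, *oxaB* is transcribed.
→ *oxaB* is ON.
ppGpp is present, so BexJ is active.
No repressor is bound and BexJ is active, so *vorT* is transcribed.
→ *vorT* is ON.
Indole is absent, so PexB is active.
Palatinose is absent, so HolW is inactive.
With repressor PexB bound, *fenN* is not transcribed.
So FenN is not produced.
Diaminopimelate is absent, so QilK is inactive.
With no repressor bound, *nolT* is transcribed.
So NolT is produced and active.
Activator NolT is present, so *torH* is transcribed.
→ *torH* is ON.
Quinate is absent, so KosE is inactive.
Co²⁺ is present, so DulU is inactive.
With no repressor bound, *velJ* is transcribed.
→ *velJ* is ON.
5 of the 5 genes are transcribed.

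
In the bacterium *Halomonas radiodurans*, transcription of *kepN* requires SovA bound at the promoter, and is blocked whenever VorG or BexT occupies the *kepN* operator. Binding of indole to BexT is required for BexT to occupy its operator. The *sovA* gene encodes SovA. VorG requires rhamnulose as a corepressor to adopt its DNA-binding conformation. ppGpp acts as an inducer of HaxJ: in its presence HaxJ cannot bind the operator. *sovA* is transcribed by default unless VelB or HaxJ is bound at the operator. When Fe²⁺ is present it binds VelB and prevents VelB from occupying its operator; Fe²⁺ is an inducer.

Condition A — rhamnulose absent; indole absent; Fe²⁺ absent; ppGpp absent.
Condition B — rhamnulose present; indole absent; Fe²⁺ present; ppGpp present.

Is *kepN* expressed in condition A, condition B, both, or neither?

neither

Condition A:
Rhamnulose is absent, so VorG is inactive.
Indole is absent, so BexT is inactive.
Fe²⁺ is absent, so VelB is active.
ppGpp is absent, so HaxJ is active.
With repressor VelB bound, *sovA* is not transcribed.
So SovA is not produced.
Required activator SovA is absent, so *kepN* is not transcribed.
→ *kepN* is OFF in A.
Condition B:
Rhamnulose is present, so VorG is active.
Indole is absent, so BexT is inactive.
Fe²⁺ is present, so VelB is inactive.
ppGpp is present, so HaxJ is inactive.
With no repressor bound, *sovA* is transcribed.
So SovA is produced and active.
With repressor VorG bound, *kepN* is not transcribed.
→ *kepN* is OFF in B.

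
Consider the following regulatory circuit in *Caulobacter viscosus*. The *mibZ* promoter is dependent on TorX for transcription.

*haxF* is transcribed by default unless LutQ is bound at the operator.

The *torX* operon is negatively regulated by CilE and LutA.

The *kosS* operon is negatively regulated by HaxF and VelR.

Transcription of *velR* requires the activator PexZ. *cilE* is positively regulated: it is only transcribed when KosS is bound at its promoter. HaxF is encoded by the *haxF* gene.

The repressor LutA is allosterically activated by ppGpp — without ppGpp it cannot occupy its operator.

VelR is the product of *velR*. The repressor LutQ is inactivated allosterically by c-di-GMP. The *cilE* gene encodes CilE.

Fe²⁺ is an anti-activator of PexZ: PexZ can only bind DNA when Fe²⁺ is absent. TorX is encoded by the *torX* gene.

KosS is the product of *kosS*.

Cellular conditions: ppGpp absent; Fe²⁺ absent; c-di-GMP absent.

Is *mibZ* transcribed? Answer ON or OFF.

c-di-GMP is absent, so LutQ is active.
With repressor LutQ bound, *haxF* is not transcribed.
So HaxF is not produced.
Fe²⁺ is absent, so PexZ is active.
No repressor is bound and PexZ is active, so *velR* is transcribed.
So VelR is produced and active.
With repressor VelR bound, *kosS* is not transcribed.
So KosS is not produced.
Required activator KosS is absent, so *cilE* is not transcribed.
So CilE is not produced.
ppGpp is absent, so LutA is inactive.
With no repressor bound, *torX* is transcribed.
So TorX is produced and active.
No repressor is bound and TorX is active, so *mibZ* is transcribed.

ON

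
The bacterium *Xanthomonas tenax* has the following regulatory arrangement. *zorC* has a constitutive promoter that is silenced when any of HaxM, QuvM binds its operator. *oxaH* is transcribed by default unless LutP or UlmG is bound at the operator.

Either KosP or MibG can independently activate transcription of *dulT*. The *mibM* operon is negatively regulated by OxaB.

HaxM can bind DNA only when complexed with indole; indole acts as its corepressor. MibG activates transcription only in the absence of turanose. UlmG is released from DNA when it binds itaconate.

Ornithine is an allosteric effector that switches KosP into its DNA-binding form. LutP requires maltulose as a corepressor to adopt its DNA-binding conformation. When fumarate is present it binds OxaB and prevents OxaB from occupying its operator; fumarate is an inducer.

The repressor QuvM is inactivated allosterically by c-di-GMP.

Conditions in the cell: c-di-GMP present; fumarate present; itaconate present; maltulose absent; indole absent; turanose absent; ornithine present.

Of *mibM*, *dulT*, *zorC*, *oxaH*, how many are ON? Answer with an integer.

Fumarate is present, so OxaB is inactive.
With no repressor bound, *mibM* is transcribed.
→ *mibM* is ON.
Ornithine is present, so KosP is active.
Turanose is absent, so MibG is active.
Activator KosP is present, so *dulT* is transcribed.
→ *dulT* is ON.
Indole is absent, so HaxM is inactive.
c-di-GMP is present, so QuvM is inactive.
With no repressor bound, *zorC* is transcribed.
→ *zorC* is ON.
Maltulose is absent, so LutP is inactive.
Itaconate is present, so UlmG is inactive.
With no repressor bound, *oxaH* is transcribed.
→ *oxaH* is ON.
4 of the 4 genes are transcribed.

4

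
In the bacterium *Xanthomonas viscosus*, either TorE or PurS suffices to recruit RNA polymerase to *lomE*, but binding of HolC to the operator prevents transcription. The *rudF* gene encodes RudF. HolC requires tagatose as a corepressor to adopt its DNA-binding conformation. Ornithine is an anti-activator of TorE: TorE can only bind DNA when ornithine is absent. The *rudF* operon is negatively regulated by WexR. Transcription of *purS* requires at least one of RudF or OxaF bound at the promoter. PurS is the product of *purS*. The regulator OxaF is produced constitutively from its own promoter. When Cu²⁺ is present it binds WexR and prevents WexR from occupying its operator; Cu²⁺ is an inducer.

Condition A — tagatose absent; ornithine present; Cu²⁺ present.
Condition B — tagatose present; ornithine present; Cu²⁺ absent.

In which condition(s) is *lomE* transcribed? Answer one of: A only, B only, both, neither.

Condition A:
Tagatose is absent, so HolC is inactive.
Ornithine is present, so TorE is inactive.
Cu²⁺ is present, so WexR is inactive.
With no repressor bound, *rudF* is transcribed.
So RudF is produced and active.
OxaF is produced constitutively and is active.
Activator RudF is present, so *purS* is transcribed.
So PurS is produced and active.
Activator PurS is present, so *lomE* is transcribed.
→ *lomE* is ON in A.
Condition B:
Tagatose is present, so HolC is active.
Ornithine is present, so TorE is inactive.
Cu²⁺ is absent, so WexR is active.
With repressor WexR bound, *rudF* is not transcribed.
So RudF is not produced.
OxaF is produced constitutively and is active.
Activator OxaF is present, so *purS* is transcribed.
So PurS is produced and active.
With repressor HolC bound, *lomE* is not transcribed.
→ *lomE* is OFF in B.

A only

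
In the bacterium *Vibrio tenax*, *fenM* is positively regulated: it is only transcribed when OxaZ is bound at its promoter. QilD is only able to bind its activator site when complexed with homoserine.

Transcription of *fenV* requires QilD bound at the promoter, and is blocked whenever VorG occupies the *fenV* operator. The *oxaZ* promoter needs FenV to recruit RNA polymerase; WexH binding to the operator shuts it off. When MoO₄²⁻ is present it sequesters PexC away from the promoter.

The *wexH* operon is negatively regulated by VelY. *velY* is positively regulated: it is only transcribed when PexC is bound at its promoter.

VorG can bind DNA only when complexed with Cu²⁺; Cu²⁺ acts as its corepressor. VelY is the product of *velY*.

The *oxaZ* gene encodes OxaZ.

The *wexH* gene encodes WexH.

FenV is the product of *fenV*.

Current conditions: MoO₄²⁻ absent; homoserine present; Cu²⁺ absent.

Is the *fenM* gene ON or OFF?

MoO₄²⁻ is absent, so PexC is active.
No repressor is bound and PexC is active, so *velY* is transcribed.
So VelY is produced and active.
With repressor VelY bound, *wexH* is not transcribed.
So WexH is not produced.
Homoserine is present, so QilD is active.
Cu²⁺ is absent, so VorG is inactive.
No repressor is bound and QilD is active, so *fenV* is transcribed.
So FenV is produced and active.
No repressor is bound and FenV is active, so *oxaZ* is transcribed.
So OxaZ is produced and active.
No repressor is bound and OxaZ is active, so *fenM* is transcribed.

ON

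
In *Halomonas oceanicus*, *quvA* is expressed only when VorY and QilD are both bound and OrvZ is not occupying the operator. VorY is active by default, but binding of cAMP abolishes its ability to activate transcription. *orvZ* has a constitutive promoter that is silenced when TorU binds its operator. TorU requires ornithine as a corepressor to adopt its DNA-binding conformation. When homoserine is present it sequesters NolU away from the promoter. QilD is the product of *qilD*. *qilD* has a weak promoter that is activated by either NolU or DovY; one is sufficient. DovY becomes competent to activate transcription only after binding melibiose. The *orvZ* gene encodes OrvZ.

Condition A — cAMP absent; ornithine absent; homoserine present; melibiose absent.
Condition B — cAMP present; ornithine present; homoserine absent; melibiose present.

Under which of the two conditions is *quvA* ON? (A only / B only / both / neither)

neither

Condition A:
cAMP is absent, so VorY is active.
Ornithine is absent, so TorU is inactive.
With no repressor bound, *orvZ* is transcribed.
So OrvZ is produced and active.
Homoserine is present, so NolU is inactive.
Melibiose is absent, so DovY is inactive.
No activator is available at the *qilD* promoter, so *qilD* is not transcribed.
So QilD is not produced.
With repressor OrvZ bound, *quvA* is not transcribed.
→ *quvA* is OFF in A.
Condition B:
cAMP is present, so VorY is inactive.
Ornithine is present, so TorU is active.
With repressor TorU bound, *orvZ* is not transcribed.
So OrvZ is not produced.
Homoserine is absent, so NolU is active.
Melibiose is present, so DovY is active.
Activator NolU is present, so *qilD* is transcribed.
So QilD is produced and active.
Required activator VorY is absent, so *quvA* is not transcribed.
→ *quvA* is OFF in B.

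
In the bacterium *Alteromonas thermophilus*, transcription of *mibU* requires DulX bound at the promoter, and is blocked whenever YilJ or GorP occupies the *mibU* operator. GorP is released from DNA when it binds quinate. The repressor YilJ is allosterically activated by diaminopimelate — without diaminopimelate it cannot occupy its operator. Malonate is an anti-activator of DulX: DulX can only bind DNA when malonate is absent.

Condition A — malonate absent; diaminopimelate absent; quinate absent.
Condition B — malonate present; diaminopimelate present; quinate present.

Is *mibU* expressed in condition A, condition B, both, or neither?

Condition A:
Malonate is absent, so DulX is active.
Diaminopimelate is absent, so YilJ is inactive.
Quinate is absent, so GorP is active.
With repressor GorP bound, *mibU* is not transcribed.
→ *mibU* is OFF in A.
Condition B:
Malonate is present, so DulX is inactive.
Diaminopimelate is present, so YilJ is active.
Quinate is present, so GorP is inactive.
With repressor YilJ bound, *mibU* is not transcribed.
→ *mibU* is OFF in B.

neither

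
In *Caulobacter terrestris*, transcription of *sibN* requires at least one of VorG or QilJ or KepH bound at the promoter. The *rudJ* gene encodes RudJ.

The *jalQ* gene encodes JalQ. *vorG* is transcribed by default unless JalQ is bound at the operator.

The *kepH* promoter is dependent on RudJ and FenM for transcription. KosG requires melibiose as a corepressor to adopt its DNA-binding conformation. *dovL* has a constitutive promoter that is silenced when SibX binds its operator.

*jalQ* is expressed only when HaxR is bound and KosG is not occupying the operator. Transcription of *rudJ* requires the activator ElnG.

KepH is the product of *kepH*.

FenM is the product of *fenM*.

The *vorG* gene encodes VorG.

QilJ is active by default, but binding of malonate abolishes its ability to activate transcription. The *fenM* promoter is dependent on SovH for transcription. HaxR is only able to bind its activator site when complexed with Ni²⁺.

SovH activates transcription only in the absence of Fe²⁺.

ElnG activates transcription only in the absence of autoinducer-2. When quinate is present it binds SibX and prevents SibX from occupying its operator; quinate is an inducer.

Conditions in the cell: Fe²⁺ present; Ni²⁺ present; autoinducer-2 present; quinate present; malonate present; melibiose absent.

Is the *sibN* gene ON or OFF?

Melibiose is absent, so KosG is inactive.
Ni²⁺ is present, so HaxR is active.
No repressor is bound and HaxR is active, so *jalQ* is transcribed.
So JalQ is produced and active.
With repressor JalQ bound, *vorG* is not transcribed.
So VorG is not produced.
Malonate is present, so QilJ is inactive.
Autoinducer-2 is present, so ElnG is inactive.
Required activator ElnG is absent, so *rudJ* is not transcribed.
So RudJ is not produced.
Fe²⁺ is present, so SovH is inactive.
Required activator SovH is absent, so *fenM* is not transcribed.
So FenM is not produced.
Required activator RudJ is absent, so *kepH* is not transcribed.
So KepH is not produced.
No activator is available at the *sibN* promoter, so *sibN* is not transcribed.

OFF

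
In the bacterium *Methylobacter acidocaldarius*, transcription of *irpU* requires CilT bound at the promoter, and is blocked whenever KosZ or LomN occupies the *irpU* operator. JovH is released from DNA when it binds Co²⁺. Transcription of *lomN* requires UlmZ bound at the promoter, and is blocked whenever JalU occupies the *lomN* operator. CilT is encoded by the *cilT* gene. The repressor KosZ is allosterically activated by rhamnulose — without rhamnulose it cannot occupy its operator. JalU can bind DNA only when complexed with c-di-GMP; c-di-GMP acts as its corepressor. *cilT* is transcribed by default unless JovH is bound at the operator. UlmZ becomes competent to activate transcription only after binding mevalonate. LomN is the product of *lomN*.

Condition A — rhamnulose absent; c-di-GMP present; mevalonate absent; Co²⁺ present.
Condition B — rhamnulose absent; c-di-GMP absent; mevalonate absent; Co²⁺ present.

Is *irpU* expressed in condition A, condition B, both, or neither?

both

Condition A:
Rhamnulose is absent, so KosZ is inactive.
c-di-GMP is present, so JalU is active.
Mevalonate is absent, so UlmZ is inactive.
With repressor JalU bound, *lomN* is not transcribed.
So LomN is not produced.
Co²⁺ is present, so JovH is inactive.
With no repressor bound, *cilT* is transcribed.
So CilT is produced and active.
No repressor is bound and CilT is active, so *irpU* is transcribed.
→ *irpU* is ON in A.
Condition B:
Rhamnulose is absent, so KosZ is inactive.
c-di-GMP is absent, so JalU is inactive.
Mevalonate is absent, so UlmZ is inactive.
Required activator UlmZ is absent, so *lomN* is not transcribed.
So LomN is not produced.
Co²⁺ is present, so JovH is inactive.
With no repressor bound, *cilT* is transcribed.
So CilT is produced and active.
No repressor is bound and CilT is active, so *irpU* is transcribed.
→ *irpU* is ON in B.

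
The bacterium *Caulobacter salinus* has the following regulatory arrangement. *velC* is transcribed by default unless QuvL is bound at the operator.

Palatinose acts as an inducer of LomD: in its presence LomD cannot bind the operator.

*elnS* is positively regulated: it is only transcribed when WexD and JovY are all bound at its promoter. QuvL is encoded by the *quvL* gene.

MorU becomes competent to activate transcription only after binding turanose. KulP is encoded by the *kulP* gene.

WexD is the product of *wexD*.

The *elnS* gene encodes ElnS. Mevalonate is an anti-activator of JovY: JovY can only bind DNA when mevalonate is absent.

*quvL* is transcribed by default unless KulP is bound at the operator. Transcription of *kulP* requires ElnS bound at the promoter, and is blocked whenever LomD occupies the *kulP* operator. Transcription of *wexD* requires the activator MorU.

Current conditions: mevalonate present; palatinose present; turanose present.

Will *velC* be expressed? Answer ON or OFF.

Turanose is present, so MorU is active.
No repressor is bound and MorU is active, so *wexD* is transcribed.
So WexD is produced and active.
Mevalonate is present, so JovY is inactive.
Required activator JovY is absent, so *elnS* is not transcribed.
So ElnS is not produced.
Palatinose is present, so LomD is inactive.
Required activator ElnS is absent, so *kulP* is not transcribed.
So KulP is not produced.
With no repressor bound, *quvL* is transcribed.
So QuvL is produced and active.
With repressor QuvL bound, *velC* is not transcribed.

OFF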